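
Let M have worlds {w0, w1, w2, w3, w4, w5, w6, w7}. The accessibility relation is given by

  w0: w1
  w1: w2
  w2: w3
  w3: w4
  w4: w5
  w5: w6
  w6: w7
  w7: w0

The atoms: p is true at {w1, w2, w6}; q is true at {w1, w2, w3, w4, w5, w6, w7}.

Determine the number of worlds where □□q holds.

w0: successors {w1}; □q there: w1:T. ✓
w1: successors {w2}; □q there: w2:T. ✓
w2: successors {w3}; □q there: w3:T. ✓
w3: successors {w4}; □q there: w4:T. ✓
w4: successors {w5}; □q there: w5:T. ✓
w5: successors {w6}; □q there: w6:T. ✓
w6: successors {w7}; □q there: w7:F. ✗
w7: successors {w0}; □q there: w0:T. ✓
Satisfying worlds: {w0, w1, w2, w3, w4, w5, w7}.

7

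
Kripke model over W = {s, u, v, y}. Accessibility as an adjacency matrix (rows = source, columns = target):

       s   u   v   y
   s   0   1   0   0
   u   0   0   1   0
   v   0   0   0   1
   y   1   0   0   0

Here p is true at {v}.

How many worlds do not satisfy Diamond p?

3

s: successors {u}; p there: u:F. ✗
u: successors {v}; p there: v:T. ✓
v: successors {y}; p there: y:F. ✗
y: successors {s}; p there: s:F. ✗
Satisfying worlds: {u}.
So Diamond p fails at the other 3 worlds.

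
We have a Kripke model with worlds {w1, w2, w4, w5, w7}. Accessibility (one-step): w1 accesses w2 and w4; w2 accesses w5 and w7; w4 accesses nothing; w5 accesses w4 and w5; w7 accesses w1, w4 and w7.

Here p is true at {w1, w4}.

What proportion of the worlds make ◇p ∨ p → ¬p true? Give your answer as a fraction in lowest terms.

3/5

w1: ◇p ∨ p is T, ¬p is F. ✗
w2: ◇p ∨ p is F, ¬p is T. ✓
w4: ◇p ∨ p is T, ¬p is F. ✗
w5: ◇p ∨ p is T, ¬p is T. ✓
w7: ◇p ∨ p is T, ¬p is T. ✓
That's 3 of 5 worlds, so 3/5.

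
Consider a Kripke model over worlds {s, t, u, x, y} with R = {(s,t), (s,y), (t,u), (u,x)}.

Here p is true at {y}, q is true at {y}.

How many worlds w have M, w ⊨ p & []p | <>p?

2

s: p & []p is F, <>p is T. ✓
t: p & []p is F, <>p is F. ✗
u: p & []p is F, <>p is F. ✗
x: p & []p is F, <>p is F. ✗
y: p & []p is T, <>p is F. ✓
Satisfying worlds: {s, y}.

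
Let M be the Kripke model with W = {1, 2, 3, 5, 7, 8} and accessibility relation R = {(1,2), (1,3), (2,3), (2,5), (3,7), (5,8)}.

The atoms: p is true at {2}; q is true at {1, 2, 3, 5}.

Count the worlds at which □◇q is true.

1: successors {2, 3}; ◇q there: 2:T, 3:F. ✗
2: successors {3, 5}; ◇q there: 3:F, 5:F. ✗
3: successors {7}; ◇q there: 7:F. ✗
5: successors {8}; ◇q there: 8:F. ✗
7: no successors, so □◇q holds vacuously. ✓
8: no successors, so □◇q holds vacuously. ✓
Satisfying worlds: {7, 8}.

2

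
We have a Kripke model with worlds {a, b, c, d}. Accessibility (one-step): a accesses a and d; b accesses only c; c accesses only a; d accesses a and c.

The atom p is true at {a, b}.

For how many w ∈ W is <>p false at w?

a: successors {a, d}; p there: a:T, d:F. ✓
b: successors {c}; p there: c:F. ✗
c: successors {a}; p there: a:T. ✓
d: successors {a, c}; p there: a:T, c:F. ✓
Satisfying worlds: {a, c, d}.
So <>p fails at the other 1 world.

1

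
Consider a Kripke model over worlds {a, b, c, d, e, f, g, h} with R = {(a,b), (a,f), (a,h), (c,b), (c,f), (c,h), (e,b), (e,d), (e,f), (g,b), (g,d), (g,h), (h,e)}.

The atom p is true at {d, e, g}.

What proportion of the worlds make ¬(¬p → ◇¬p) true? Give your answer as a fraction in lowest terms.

3/8

a: ¬p → ◇¬p is T. ✗
b: ¬p → ◇¬p is F. ✓
c: ¬p → ◇¬p is T. ✗
d: ¬p → ◇¬p is T. ✗
e: ¬p → ◇¬p is T. ✗
f: ¬p → ◇¬p is F. ✓
g: ¬p → ◇¬p is T. ✗
h: ¬p → ◇¬p is F. ✓
That's 3 of 8 worlds, so 3/8.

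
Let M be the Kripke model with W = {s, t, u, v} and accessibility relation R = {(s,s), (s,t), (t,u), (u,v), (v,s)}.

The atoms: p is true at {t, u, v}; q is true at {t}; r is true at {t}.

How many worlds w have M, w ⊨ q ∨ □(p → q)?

3

s: q is F, □(p → q) is T. ✓
t: q is T, □(p → q) is F. ✓
u: q is F, □(p → q) is F. ✗
v: q is F, □(p → q) is T. ✓
Satisfying worlds: {s, t, v}.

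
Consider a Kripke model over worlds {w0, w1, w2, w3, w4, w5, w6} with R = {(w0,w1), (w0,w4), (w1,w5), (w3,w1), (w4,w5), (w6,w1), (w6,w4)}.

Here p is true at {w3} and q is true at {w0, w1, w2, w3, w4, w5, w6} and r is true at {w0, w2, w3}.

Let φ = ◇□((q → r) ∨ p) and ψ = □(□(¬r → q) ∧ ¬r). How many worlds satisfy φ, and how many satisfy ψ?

For ◇□((q → r) ∨ p):
w0: successors {w1, w4}; □((q → r) ∨ p) there: w1:F, w4:F. ✗
w1: successors {w5}; □((q → r) ∨ p) there: w5:T. ✓
w2: no successors, so ◇□((q → r) ∨ p) fails. ✗
w3: successors {w1}; □((q → r) ∨ p) there: w1:F. ✗
w4: successors {w5}; □((q → r) ∨ p) there: w5:T. ✓
w5: no successors, so ◇□((q → r) ∨ p) fails. ✗
w6: successors {w1, w4}; □((q → r) ∨ p) there: w1:F, w4:F. ✗
— 2 worlds.
For □(□(¬r → q) ∧ ¬r):
w0: successors {w1, w4}; □(¬r → q) ∧ ¬r there: w1:T, w4:T. ✓
w1: successors {w5}; □(¬r → q) ∧ ¬r there: w5:T. ✓
w2: no successors, so □(□(¬r → q) ∧ ¬r) holds vacuously. ✓
w3: successors {w1}; □(¬r → q) ∧ ¬r there: w1:T. ✓
w4: successors {w5}; □(¬r → q) ∧ ¬r there: w5:T. ✓
w5: no successors, so □(□(¬r → q) ∧ ¬r) holds vacuously. ✓
w6: successors {w1, w4}; □(¬r → q) ∧ ¬r there: w1:T, w4:T. ✓
— 7 worlds.

2 and 7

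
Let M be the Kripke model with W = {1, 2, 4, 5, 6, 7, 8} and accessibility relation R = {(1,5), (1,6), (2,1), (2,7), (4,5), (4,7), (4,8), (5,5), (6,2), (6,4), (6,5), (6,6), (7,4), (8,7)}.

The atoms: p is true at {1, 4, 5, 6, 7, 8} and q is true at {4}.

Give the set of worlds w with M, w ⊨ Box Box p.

{2, 4, 5, 7, 8}

1: successors {5, 6}; Box p there: 5:T, 6:F. ✗
2: successors {1, 7}; Box p there: 1:T, 7:T. ✓
4: successors {5, 7, 8}; Box p there: 5:T, 7:T, 8:T. ✓
5: successors {5}; Box p there: 5:T. ✓
6: successors {2, 4, 5, 6}; Box p there: 2:T, 4:T, 5:T, 6:F. ✗
7: successors {4}; Box p there: 4:T. ✓
8: successors {7}; Box p there: 7:T. ✓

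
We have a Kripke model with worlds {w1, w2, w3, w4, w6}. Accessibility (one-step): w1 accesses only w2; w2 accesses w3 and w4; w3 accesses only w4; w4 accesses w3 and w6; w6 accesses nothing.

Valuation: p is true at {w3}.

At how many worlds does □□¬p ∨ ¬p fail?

w1: □□¬p is F, ¬p is T. ✓
w2: □□¬p is F, ¬p is T. ✓
w3: □□¬p is F, ¬p is F. ✗
w4: □□¬p is T, ¬p is T. ✓
w6: □□¬p is T, ¬p is T. ✓
Satisfying worlds: {w1, w2, w4, w6}.
So □□¬p ∨ ¬p fails at the other 1 world.

1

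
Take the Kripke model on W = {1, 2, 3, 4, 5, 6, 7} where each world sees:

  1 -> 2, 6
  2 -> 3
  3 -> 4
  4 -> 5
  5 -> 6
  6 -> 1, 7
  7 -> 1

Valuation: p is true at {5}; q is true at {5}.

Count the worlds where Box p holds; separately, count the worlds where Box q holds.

1 and 1

For Box p:
1: successors {2, 6}; p there: 2:F, 6:F. ✗
2: successors {3}; p there: 3:F. ✗
3: successors {4}; p there: 4:F. ✗
4: successors {5}; p there: 5:T. ✓
5: successors {6}; p there: 6:F. ✗
6: successors {1, 7}; p there: 1:F, 7:F. ✗
7: successors {1}; p there: 1:F. ✗
— 1 world.
For Box q:
1: successors {2, 6}; q there: 2:F, 6:F. ✗
2: successors {3}; q there: 3:F. ✗
3: successors {4}; q there: 4:F. ✗
4: successors {5}; q there: 5:T. ✓
5: successors {6}; q there: 6:F. ✗
6: successors {1, 7}; q there: 1:F, 7:F. ✗
7: successors {1}; q there: 1:F. ✗
— 1 world.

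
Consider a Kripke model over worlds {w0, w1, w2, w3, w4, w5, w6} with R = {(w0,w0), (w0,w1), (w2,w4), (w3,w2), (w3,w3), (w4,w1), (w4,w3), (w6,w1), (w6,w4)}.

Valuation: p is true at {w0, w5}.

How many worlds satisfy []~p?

6

w0: successors {w0, w1}; ~p there: w0:F, w1:T. ✗
w1: no successors, so []~p holds vacuously. ✓
w2: successors {w4}; ~p there: w4:T. ✓
w3: successors {w2, w3}; ~p there: w2:T, w3:T. ✓
w4: successors {w1, w3}; ~p there: w1:T, w3:T. ✓
w5: no successors, so []~p holds vacuously. ✓
w6: successors {w1, w4}; ~p there: w1:T, w4:T. ✓
Satisfying worlds: {w1, w2, w3, w4, w5, w6}.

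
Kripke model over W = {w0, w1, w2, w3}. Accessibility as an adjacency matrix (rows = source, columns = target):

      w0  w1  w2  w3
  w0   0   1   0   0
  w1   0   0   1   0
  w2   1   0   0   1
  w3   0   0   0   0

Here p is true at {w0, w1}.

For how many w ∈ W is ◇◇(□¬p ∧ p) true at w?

w0: successors {w1}; ◇(□¬p ∧ p) there: w1:F. ✗
w1: successors {w2}; ◇(□¬p ∧ p) there: w2:F. ✗
w2: successors {w0, w3}; ◇(□¬p ∧ p) there: w0:T, w3:F. ✓
w3: no successors, so ◇◇(□¬p ∧ p) fails. ✗
Satisfying worlds: {w2}.

1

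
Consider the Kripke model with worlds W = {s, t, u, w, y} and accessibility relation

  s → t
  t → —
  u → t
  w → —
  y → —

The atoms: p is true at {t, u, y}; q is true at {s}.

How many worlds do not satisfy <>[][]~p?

s: successors {t}; [][]~p there: t:T. ✓
t: no successors, so <>[][]~p fails. ✗
u: successors {t}; [][]~p there: t:T. ✓
w: no successors, so <>[][]~p fails. ✗
y: no successors, so <>[][]~p fails. ✗
Satisfying worlds: {s, u}.
So <>[][]~p fails at the other 3 worlds.

3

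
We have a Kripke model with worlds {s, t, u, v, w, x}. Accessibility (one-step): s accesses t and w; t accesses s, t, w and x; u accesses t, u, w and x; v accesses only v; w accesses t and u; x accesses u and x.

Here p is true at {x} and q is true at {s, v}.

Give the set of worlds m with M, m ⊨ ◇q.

{t, v}

s: successors {t, w}; q there: t:F, w:F. ✗
t: successors {s, t, w, x}; q there: s:T, t:F, w:F, x:F. ✓
u: successors {t, u, w, x}; q there: t:F, u:F, w:F, x:F. ✗
v: successors {v}; q there: v:T. ✓
w: successors {t, u}; q there: t:F, u:F. ✗
x: successors {u, x}; q there: u:F, x:F. ✗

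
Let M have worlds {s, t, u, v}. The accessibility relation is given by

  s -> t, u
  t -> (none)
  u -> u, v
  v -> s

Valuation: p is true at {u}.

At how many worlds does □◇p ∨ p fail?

s: □◇p is F, p is F. ✗
t: □◇p is T, p is F. ✓
u: □◇p is F, p is T. ✓
v: □◇p is T, p is F. ✓
Satisfying worlds: {t, u, v}.
So □◇p ∨ p fails at the other 1 world.

1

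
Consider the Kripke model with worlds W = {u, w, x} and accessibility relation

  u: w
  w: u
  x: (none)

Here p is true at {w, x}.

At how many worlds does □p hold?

u: successors {w}; p there: w:T. ✓
w: successors {u}; p there: u:F. ✗
x: no successors, so □p holds vacuously. ✓
Satisfying worlds: {u, x}.

2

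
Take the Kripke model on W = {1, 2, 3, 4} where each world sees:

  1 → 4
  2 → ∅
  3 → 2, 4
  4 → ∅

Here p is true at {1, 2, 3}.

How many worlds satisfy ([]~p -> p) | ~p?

4

1: []~p -> p is T, ~p is F. ✓
2: []~p -> p is T, ~p is F. ✓
3: []~p -> p is T, ~p is F. ✓
4: []~p -> p is F, ~p is T. ✓
Satisfying worlds: {1, 2, 3, 4}.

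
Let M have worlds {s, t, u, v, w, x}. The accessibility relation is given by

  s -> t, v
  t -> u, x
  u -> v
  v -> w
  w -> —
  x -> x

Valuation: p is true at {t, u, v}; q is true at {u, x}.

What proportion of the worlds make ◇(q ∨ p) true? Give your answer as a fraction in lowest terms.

2/3

s: successors {t, v}; q ∨ p there: t:T, v:T. ✓
t: successors {u, x}; q ∨ p there: u:T, x:T. ✓
u: successors {v}; q ∨ p there: v:T. ✓
v: successors {w}; q ∨ p there: w:F. ✗
w: no successors, so ◇(q ∨ p) fails. ✗
x: successors {x}; q ∨ p there: x:T. ✓
That's 4 of 6 worlds, so 4/6 = 2/3.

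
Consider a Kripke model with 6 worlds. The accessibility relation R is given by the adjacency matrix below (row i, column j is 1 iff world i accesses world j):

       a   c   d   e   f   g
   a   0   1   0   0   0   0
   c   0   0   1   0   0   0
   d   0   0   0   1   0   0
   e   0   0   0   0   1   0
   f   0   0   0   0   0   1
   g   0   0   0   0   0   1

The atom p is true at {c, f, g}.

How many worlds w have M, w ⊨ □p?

4

a: successors {c}; p there: c:T. ✓
c: successors {d}; p there: d:F. ✗
d: successors {e}; p there: e:F. ✗
e: successors {f}; p there: f:T. ✓
f: successors {g}; p there: g:T. ✓
g: successors {g}; p there: g:T. ✓
Satisfying worlds: {a, e, f, g}.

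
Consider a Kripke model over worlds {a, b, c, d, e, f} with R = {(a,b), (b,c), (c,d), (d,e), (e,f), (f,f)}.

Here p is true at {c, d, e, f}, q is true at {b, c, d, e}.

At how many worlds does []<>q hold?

3

a: successors {b}; <>q there: b:T. ✓
b: successors {c}; <>q there: c:T. ✓
c: successors {d}; <>q there: d:T. ✓
d: successors {e}; <>q there: e:F. ✗
e: successors {f}; <>q there: f:F. ✗
f: successors {f}; <>q there: f:F. ✗
Satisfying worlds: {a, b, c}.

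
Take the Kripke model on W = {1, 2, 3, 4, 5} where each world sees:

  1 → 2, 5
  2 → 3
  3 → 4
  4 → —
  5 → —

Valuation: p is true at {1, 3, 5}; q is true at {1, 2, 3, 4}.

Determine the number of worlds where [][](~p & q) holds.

4

1: successors {2, 5}; [](~p & q) there: 2:F, 5:T. ✗
2: successors {3}; [](~p & q) there: 3:T. ✓
3: successors {4}; [](~p & q) there: 4:T. ✓
4: no successors, so [][](~p & q) holds vacuously. ✓
5: no successors, so [][](~p & q) holds vacuously. ✓
Satisfying worlds: {2, 3, 4, 5}.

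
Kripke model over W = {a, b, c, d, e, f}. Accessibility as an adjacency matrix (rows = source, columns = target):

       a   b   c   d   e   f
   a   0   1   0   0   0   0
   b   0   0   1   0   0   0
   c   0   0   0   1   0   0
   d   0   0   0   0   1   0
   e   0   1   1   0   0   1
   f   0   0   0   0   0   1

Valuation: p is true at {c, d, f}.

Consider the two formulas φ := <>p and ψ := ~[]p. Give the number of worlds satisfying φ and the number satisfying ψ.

For <>p:
a: successors {b}; p there: b:F. ✗
b: successors {c}; p there: c:T. ✓
c: successors {d}; p there: d:T. ✓
d: successors {e}; p there: e:F. ✗
e: successors {b, c, f}; p there: b:F, c:T, f:T. ✓
f: successors {f}; p there: f:T. ✓
— 4 worlds.
For ~[]p:
a: []p is F. ✓
b: []p is T. ✗
c: []p is T. ✗
d: []p is F. ✓
e: []p is F. ✓
f: []p is T. ✗
— 3 worlds.

4 and 3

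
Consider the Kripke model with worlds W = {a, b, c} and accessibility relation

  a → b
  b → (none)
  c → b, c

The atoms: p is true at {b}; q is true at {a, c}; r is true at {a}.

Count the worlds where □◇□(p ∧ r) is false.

2

a: successors {b}; ◇□(p ∧ r) there: b:F. ✗
b: no successors, so □◇□(p ∧ r) holds vacuously. ✓
c: successors {b, c}; ◇□(p ∧ r) there: b:F, c:T. ✗
Satisfying worlds: {b}.
So □◇□(p ∧ r) fails at the other 2 worlds.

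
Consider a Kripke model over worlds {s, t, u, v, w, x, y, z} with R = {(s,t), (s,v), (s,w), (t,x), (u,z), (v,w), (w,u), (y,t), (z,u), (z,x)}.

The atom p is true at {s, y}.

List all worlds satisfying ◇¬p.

s: successors {t, v, w}; ¬p there: t:T, v:T, w:T. ✓
t: successors {x}; ¬p there: x:T. ✓
u: successors {z}; ¬p there: z:T. ✓
v: successors {w}; ¬p there: w:T. ✓
w: successors {u}; ¬p there: u:T. ✓
x: no successors, so ◇¬p fails. ✗
y: successors {t}; ¬p there: t:T. ✓
z: successors {u, x}; ¬p there: u:T, x:T. ✓

{s, t, u, v, w, y, z}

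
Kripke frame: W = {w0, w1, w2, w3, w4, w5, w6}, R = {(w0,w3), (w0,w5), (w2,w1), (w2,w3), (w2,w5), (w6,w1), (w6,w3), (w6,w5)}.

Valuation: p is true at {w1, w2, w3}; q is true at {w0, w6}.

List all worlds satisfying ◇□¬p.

w0: successors {w3, w5}; □¬p there: w3:T, w5:T. ✓
w1: no successors, so ◇□¬p fails. ✗
w2: successors {w1, w3, w5}; □¬p there: w1:T, w3:T, w5:T. ✓
w3: no successors, so ◇□¬p fails. ✗
w4: no successors, so ◇□¬p fails. ✗
w5: no successors, so ◇□¬p fails. ✗
w6: successors {w1, w3, w5}; □¬p there: w1:T, w3:T, w5:T. ✓

{w0, w2, w6}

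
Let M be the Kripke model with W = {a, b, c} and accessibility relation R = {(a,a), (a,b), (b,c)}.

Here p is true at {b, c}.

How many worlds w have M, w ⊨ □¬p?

1

a: successors {a, b}; ¬p there: a:T, b:F. ✗
b: successors {c}; ¬p there: c:F. ✗
c: no successors, so □¬p holds vacuously. ✓
Satisfying worlds: {c}.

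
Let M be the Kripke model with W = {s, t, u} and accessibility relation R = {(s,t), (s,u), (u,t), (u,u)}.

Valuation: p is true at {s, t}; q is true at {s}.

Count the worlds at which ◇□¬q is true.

2

s: successors {t, u}; □¬q there: t:T, u:T. ✓
t: no successors, so ◇□¬q fails. ✗
u: successors {t, u}; □¬q there: t:T, u:T. ✓
Satisfying worlds: {s, u}.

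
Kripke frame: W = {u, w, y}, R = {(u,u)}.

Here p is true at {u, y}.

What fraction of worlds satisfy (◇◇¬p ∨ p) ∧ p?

u: ◇◇¬p ∨ p is T, p is T. ✓
w: ◇◇¬p ∨ p is F, p is F. ✗
y: ◇◇¬p ∨ p is T, p is T. ✓
That's 2 of 3 worlds, so 2/3.

2/3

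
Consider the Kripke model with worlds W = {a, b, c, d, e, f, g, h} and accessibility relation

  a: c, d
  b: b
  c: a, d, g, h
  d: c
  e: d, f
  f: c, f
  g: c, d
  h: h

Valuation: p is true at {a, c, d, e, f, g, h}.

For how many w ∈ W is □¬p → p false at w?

a: □¬p is F, p is T. ✓
b: □¬p is T, p is F. ✗
c: □¬p is F, p is T. ✓
d: □¬p is F, p is T. ✓
e: □¬p is F, p is T. ✓
f: □¬p is F, p is T. ✓
g: □¬p is F, p is T. ✓
h: □¬p is F, p is T. ✓
Satisfying worlds: {a, c, d, e, f, g, h}.
So □¬p → p fails at the other 1 world.

1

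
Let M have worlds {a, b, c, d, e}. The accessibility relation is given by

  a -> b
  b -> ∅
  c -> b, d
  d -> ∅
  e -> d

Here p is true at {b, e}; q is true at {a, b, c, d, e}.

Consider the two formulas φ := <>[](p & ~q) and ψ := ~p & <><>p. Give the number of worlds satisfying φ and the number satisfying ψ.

For <>[](p & ~q):
a: successors {b}; [](p & ~q) there: b:T. ✓
b: no successors, so <>[](p & ~q) fails. ✗
c: successors {b, d}; [](p & ~q) there: b:T, d:T. ✓
d: no successors, so <>[](p & ~q) fails. ✗
e: successors {d}; [](p & ~q) there: d:T. ✓
— 3 worlds.
For ~p & <><>p:
a: ~p is T, <><>p is F. ✗
b: ~p is F, <><>p is F. ✗
c: ~p is T, <><>p is F. ✗
d: ~p is T, <><>p is F. ✗
e: ~p is F, <><>p is F. ✗
— 0 worlds.

3 and 0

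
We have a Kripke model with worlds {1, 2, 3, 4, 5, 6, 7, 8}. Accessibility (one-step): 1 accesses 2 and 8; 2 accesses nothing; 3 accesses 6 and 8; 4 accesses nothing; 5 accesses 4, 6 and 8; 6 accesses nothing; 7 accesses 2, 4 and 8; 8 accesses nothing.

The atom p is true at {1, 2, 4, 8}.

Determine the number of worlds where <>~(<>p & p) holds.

4

1: successors {2, 8}; ~(<>p & p) there: 2:T, 8:T. ✓
2: no successors, so <>~(<>p & p) fails. ✗
3: successors {6, 8}; ~(<>p & p) there: 6:T, 8:T. ✓
4: no successors, so <>~(<>p & p) fails. ✗
5: successors {4, 6, 8}; ~(<>p & p) there: 4:T, 6:T, 8:T. ✓
6: no successors, so <>~(<>p & p) fails. ✗
7: successors {2, 4, 8}; ~(<>p & p) there: 2:T, 4:T, 8:T. ✓
8: no successors, so <>~(<>p & p) fails. ✗
Satisfying worlds: {1, 3, 5, 7}.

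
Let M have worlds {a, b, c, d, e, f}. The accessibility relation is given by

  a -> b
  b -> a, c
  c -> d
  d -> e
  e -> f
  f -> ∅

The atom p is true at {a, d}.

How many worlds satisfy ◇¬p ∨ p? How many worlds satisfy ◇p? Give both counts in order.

4 and 2

For ◇¬p ∨ p:
a: ◇¬p is T, p is T. ✓
b: ◇¬p is T, p is F. ✓
c: ◇¬p is F, p is F. ✗
d: ◇¬p is T, p is T. ✓
e: ◇¬p is T, p is F. ✓
f: ◇¬p is F, p is F. ✗
— 4 worlds.
For ◇p:
a: successors {b}; p there: b:F. ✗
b: successors {a, c}; p there: a:T, c:F. ✓
c: successors {d}; p there: d:T. ✓
d: successors {e}; p there: e:F. ✗
e: successors {f}; p there: f:F. ✗
f: no successors, so ◇p fails. ✗
— 2 worlds.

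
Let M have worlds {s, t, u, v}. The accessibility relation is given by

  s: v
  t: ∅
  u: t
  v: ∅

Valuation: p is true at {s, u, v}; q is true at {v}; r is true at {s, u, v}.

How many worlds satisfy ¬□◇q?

s: □◇q is F. ✓
t: □◇q is T. ✗
u: □◇q is F. ✓
v: □◇q is T. ✗
Satisfying worlds: {s, u}.

2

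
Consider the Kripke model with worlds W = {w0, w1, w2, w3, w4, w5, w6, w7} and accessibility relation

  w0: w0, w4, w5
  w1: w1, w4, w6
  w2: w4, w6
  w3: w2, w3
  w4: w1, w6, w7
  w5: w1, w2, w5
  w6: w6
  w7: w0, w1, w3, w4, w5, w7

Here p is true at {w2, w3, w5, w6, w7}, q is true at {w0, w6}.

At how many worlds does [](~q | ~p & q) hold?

w0: successors {w0, w4, w5}; ~q | ~p & q there: w0:T, w4:T, w5:T. ✓
w1: successors {w1, w4, w6}; ~q | ~p & q there: w1:T, w4:T, w6:F. ✗
w2: successors {w4, w6}; ~q | ~p & q there: w4:T, w6:F. ✗
w3: successors {w2, w3}; ~q | ~p & q there: w2:T, w3:T. ✓
w4: successors {w1, w6, w7}; ~q | ~p & q there: w1:T, w6:F, w7:T. ✗
w5: successors {w1, w2, w5}; ~q | ~p & q there: w1:T, w2:T, w5:T. ✓
w6: successors {w6}; ~q | ~p & q there: w6:F. ✗
w7: successors {w0, w1, w3, w4, w5, w7}; ~q | ~p & q there: w0:T, w1:T, w3:T, w4:T, w5:T, w7:T. ✓
Satisfying worlds: {w0, w3, w5, w7}.

4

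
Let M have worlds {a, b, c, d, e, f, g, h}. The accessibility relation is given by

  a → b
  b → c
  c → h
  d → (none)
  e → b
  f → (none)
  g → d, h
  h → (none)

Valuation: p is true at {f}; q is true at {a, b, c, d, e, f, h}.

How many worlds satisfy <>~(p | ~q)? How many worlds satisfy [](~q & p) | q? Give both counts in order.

5 and 7

For <>~(p | ~q):
a: successors {b}; ~(p | ~q) there: b:T. ✓
b: successors {c}; ~(p | ~q) there: c:T. ✓
c: successors {h}; ~(p | ~q) there: h:T. ✓
d: no successors, so <>~(p | ~q) fails. ✗
e: successors {b}; ~(p | ~q) there: b:T. ✓
f: no successors, so <>~(p | ~q) fails. ✗
g: successors {d, h}; ~(p | ~q) there: d:T, h:T. ✓
h: no successors, so <>~(p | ~q) fails. ✗
— 5 worlds.
For [](~q & p) | q:
a: [](~q & p) is F, q is T. ✓
b: [](~q & p) is F, q is T. ✓
c: [](~q & p) is F, q is T. ✓
d: [](~q & p) is T, q is T. ✓
e: [](~q & p) is F, q is T. ✓
f: [](~q & p) is T, q is T. ✓
g: [](~q & p) is F, q is F. ✗
h: [](~q & p) is T, q is T. ✓
— 7 worlds.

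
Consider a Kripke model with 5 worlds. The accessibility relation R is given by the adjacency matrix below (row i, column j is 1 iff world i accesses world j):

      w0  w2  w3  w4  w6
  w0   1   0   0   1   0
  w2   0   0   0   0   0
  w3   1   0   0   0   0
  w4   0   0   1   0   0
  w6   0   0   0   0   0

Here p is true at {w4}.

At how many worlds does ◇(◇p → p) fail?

w0: successors {w0, w4}; ◇p → p there: w0:F, w4:T. ✓
w2: no successors, so ◇(◇p → p) fails. ✗
w3: successors {w0}; ◇p → p there: w0:F. ✗
w4: successors {w3}; ◇p → p there: w3:T. ✓
w6: no successors, so ◇(◇p → p) fails. ✗
Satisfying worlds: {w0, w4}.
So ◇(◇p → p) fails at the other 3 worlds.

3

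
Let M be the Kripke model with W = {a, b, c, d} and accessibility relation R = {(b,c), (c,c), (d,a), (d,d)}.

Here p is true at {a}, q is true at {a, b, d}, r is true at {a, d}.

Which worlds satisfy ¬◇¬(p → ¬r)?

{a, b, c}

a: ◇¬(p → ¬r) is F. ✓
b: ◇¬(p → ¬r) is F. ✓
c: ◇¬(p → ¬r) is F. ✓
d: ◇¬(p → ¬r) is T. ✗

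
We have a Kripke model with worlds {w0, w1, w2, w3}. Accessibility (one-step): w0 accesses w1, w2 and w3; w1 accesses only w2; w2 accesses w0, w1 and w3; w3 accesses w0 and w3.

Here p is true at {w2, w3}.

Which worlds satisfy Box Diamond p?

{w0, w1, w2, w3}

w0: successors {w1, w2, w3}; Diamond p there: w1:T, w2:T, w3:T. ✓
w1: successors {w2}; Diamond p there: w2:T. ✓
w2: successors {w0, w1, w3}; Diamond p there: w0:T, w1:T, w3:T. ✓
w3: successors {w0, w3}; Diamond p there: w0:T, w3:T. ✓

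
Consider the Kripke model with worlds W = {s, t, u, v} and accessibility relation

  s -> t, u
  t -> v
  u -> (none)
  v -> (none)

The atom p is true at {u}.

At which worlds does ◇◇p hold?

s: successors {t, u}; ◇p there: t:F, u:F. ✗
t: successors {v}; ◇p there: v:F. ✗
u: no successors, so ◇◇p fails. ✗
v: no successors, so ◇◇p fails. ✗

∅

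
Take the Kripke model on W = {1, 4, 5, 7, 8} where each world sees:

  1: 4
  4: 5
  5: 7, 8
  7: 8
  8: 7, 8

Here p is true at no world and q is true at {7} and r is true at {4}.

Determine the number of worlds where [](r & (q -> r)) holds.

1

1: successors {4}; r & (q -> r) there: 4:T. ✓
4: successors {5}; r & (q -> r) there: 5:F. ✗
5: successors {7, 8}; r & (q -> r) there: 7:F, 8:F. ✗
7: successors {8}; r & (q -> r) there: 8:F. ✗
8: successors {7, 8}; r & (q -> r) there: 7:F, 8:F. ✗
Satisfying worlds: {1}.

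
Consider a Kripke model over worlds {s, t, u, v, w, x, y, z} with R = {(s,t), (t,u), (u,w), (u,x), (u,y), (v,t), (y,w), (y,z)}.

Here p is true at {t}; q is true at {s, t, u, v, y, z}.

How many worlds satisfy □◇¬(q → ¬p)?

3

s: successors {t}; ◇¬(q → ¬p) there: t:F. ✗
t: successors {u}; ◇¬(q → ¬p) there: u:F. ✗
u: successors {w, x, y}; ◇¬(q → ¬p) there: w:F, x:F, y:F. ✗
v: successors {t}; ◇¬(q → ¬p) there: t:F. ✗
w: no successors, so □◇¬(q → ¬p) holds vacuously. ✓
x: no successors, so □◇¬(q → ¬p) holds vacuously. ✓
y: successors {w, z}; ◇¬(q → ¬p) there: w:F, z:F. ✗
z: no successors, so □◇¬(q → ¬p) holds vacuously. ✓
Satisfying worlds: {w, x, z}.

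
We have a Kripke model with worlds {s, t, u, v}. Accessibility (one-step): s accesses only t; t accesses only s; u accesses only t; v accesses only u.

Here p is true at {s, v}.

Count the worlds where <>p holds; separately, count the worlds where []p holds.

1 and 1

For <>p:
s: successors {t}; p there: t:F. ✗
t: successors {s}; p there: s:T. ✓
u: successors {t}; p there: t:F. ✗
v: successors {u}; p there: u:F. ✗
— 1 world.
For []p:
s: successors {t}; p there: t:F. ✗
t: successors {s}; p there: s:T. ✓
u: successors {t}; p there: t:F. ✗
v: successors {u}; p there: u:F. ✗
— 1 world.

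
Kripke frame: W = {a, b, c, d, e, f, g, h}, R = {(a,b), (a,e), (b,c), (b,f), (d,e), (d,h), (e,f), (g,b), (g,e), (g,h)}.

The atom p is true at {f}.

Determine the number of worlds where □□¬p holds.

a: successors {b, e}; □¬p there: b:F, e:F. ✗
b: successors {c, f}; □¬p there: c:T, f:T. ✓
c: no successors, so □□¬p holds vacuously. ✓
d: successors {e, h}; □¬p there: e:F, h:T. ✗
e: successors {f}; □¬p there: f:T. ✓
f: no successors, so □□¬p holds vacuously. ✓
g: successors {b, e, h}; □¬p there: b:F, e:F, h:T. ✗
h: no successors, so □□¬p holds vacuously. ✓
Satisfying worlds: {b, c, e, f, h}.

5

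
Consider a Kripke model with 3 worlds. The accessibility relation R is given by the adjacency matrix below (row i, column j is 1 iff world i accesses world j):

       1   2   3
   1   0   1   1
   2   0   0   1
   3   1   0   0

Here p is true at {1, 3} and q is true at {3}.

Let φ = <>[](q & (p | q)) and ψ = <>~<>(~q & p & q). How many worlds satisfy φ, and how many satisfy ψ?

For <>[](q & (p | q)):
1: successors {2, 3}; [](q & (p | q)) there: 2:T, 3:F. ✓
2: successors {3}; [](q & (p | q)) there: 3:F. ✗
3: successors {1}; [](q & (p | q)) there: 1:F. ✗
— 1 world.
For <>~<>(~q & p & q):
1: successors {2, 3}; ~<>(~q & p & q) there: 2:T, 3:T. ✓
2: successors {3}; ~<>(~q & p & q) there: 3:T. ✓
3: successors {1}; ~<>(~q & p & q) there: 1:T. ✓
— 3 worlds.

1 and 3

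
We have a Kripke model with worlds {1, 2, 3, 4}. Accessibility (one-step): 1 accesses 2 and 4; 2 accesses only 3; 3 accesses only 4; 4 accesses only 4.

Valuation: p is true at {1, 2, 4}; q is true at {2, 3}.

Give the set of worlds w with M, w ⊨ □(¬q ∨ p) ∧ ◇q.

{1}

1: □(¬q ∨ p) is T, ◇q is T. ✓
2: □(¬q ∨ p) is F, ◇q is T. ✗
3: □(¬q ∨ p) is T, ◇q is F. ✗
4: □(¬q ∨ p) is T, ◇q is F. ✗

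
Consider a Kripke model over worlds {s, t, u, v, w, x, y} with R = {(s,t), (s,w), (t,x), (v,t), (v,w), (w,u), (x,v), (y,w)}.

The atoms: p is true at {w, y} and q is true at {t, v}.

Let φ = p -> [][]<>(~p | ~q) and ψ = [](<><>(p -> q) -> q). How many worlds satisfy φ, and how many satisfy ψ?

For p -> [][]<>(~p | ~q):
s: p is F, [][]<>(~p | ~q) is F. ✓
t: p is F, [][]<>(~p | ~q) is T. ✓
u: p is F, [][]<>(~p | ~q) is T. ✓
v: p is F, [][]<>(~p | ~q) is F. ✓
w: p is T, [][]<>(~p | ~q) is T. ✓
x: p is F, [][]<>(~p | ~q) is T. ✓
y: p is T, [][]<>(~p | ~q) is F. ✗
— 6 worlds.
For [](<><>(p -> q) -> q):
s: successors {t, w}; <><>(p -> q) -> q there: t:T, w:T. ✓
t: successors {x}; <><>(p -> q) -> q there: x:F. ✗
u: no successors, so [](<><>(p -> q) -> q) holds vacuously. ✓
v: successors {t, w}; <><>(p -> q) -> q there: t:T, w:T. ✓
w: successors {u}; <><>(p -> q) -> q there: u:T. ✓
x: successors {v}; <><>(p -> q) -> q there: v:T. ✓
y: successors {w}; <><>(p -> q) -> q there: w:T. ✓
— 6 worlds.

6 and 6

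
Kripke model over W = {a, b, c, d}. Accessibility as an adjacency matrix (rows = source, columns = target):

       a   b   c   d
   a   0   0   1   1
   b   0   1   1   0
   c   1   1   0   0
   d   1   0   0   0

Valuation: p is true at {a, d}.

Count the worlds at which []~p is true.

1

a: successors {c, d}; ~p there: c:T, d:F. ✗
b: successors {b, c}; ~p there: b:T, c:T. ✓
c: successors {a, b}; ~p there: a:F, b:T. ✗
d: successors {a}; ~p there: a:F. ✗
Satisfying worlds: {b}.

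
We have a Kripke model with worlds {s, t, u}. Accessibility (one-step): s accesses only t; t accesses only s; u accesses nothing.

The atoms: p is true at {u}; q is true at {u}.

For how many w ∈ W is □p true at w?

s: successors {t}; p there: t:F. ✗
t: successors {s}; p there: s:F. ✗
u: no successors, so □p holds vacuously. ✓
Satisfying worlds: {u}.

1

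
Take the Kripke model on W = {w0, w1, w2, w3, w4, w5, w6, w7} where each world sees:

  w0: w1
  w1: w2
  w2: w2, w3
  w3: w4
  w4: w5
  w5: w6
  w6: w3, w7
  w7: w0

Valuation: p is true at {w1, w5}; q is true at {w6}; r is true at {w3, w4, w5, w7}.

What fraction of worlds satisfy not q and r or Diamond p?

w0: not q and r is F, Diamond p is T. ✓
w1: not q and r is F, Diamond p is F. ✗
w2: not q and r is F, Diamond p is F. ✗
w3: not q and r is T, Diamond p is F. ✓
w4: not q and r is T, Diamond p is T. ✓
w5: not q and r is T, Diamond p is F. ✓
w6: not q and r is F, Diamond p is F. ✗
w7: not q and r is T, Diamond p is F. ✓
That's 5 of 8 worlds, so 5/8.

5/8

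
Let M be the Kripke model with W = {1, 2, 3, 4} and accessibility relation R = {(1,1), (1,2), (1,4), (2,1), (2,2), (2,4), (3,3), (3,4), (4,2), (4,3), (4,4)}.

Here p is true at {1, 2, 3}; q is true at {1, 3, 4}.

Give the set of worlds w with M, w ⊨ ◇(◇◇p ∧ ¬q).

{1, 2, 4}

1: successors {1, 2, 4}; ◇◇p ∧ ¬q there: 1:F, 2:T, 4:F. ✓
2: successors {1, 2, 4}; ◇◇p ∧ ¬q there: 1:F, 2:T, 4:F. ✓
3: successors {3, 4}; ◇◇p ∧ ¬q there: 3:F, 4:F. ✗
4: successors {2, 3, 4}; ◇◇p ∧ ¬q there: 2:T, 3:F, 4:F. ✓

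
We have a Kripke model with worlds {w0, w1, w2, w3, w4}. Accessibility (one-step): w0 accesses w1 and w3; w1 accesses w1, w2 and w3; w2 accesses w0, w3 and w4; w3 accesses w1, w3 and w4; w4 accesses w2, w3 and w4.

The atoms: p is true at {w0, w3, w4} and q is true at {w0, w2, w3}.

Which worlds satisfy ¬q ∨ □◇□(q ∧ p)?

w0: ¬q is F, □◇□(q ∧ p) is F. ✗
w1: ¬q is T, □◇□(q ∧ p) is F. ✓
w2: ¬q is F, □◇□(q ∧ p) is F. ✗
w3: ¬q is F, □◇□(q ∧ p) is F. ✗
w4: ¬q is T, □◇□(q ∧ p) is F. ✓

{w1, w4}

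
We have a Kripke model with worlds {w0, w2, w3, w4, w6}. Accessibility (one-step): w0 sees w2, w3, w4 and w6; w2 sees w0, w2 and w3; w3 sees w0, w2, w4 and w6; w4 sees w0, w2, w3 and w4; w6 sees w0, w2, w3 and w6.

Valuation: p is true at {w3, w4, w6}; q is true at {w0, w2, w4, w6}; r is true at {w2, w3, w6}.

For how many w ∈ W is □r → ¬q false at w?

w0: □r is F, ¬q is F. ✓
w2: □r is F, ¬q is F. ✓
w3: □r is F, ¬q is T. ✓
w4: □r is F, ¬q is F. ✓
w6: □r is F, ¬q is F. ✓
Satisfying worlds: {w0, w2, w3, w4, w6}.
So □r → ¬q fails at the other 0 worlds.

0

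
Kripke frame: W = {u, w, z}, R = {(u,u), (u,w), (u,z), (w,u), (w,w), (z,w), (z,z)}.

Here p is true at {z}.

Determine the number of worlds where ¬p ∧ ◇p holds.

u: ¬p is T, ◇p is T. ✓
w: ¬p is T, ◇p is F. ✗
z: ¬p is F, ◇p is T. ✗
Satisfying worlds: {u}.

1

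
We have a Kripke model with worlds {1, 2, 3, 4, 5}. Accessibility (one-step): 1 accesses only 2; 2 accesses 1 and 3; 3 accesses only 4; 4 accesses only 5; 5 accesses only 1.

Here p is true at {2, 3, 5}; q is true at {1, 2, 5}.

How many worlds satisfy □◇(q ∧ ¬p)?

2

1: successors {2}; ◇(q ∧ ¬p) there: 2:T. ✓
2: successors {1, 3}; ◇(q ∧ ¬p) there: 1:F, 3:F. ✗
3: successors {4}; ◇(q ∧ ¬p) there: 4:F. ✗
4: successors {5}; ◇(q ∧ ¬p) there: 5:T. ✓
5: successors {1}; ◇(q ∧ ¬p) there: 1:F. ✗
Satisfying worlds: {1, 4}.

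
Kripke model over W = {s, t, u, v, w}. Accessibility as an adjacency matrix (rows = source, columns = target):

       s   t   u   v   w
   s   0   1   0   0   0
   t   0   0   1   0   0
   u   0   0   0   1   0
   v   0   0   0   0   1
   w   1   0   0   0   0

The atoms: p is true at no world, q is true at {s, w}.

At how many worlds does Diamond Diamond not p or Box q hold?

s: Diamond Diamond not p is T, Box q is F. ✓
t: Diamond Diamond not p is T, Box q is F. ✓
u: Diamond Diamond not p is T, Box q is F. ✓
v: Diamond Diamond not p is T, Box q is T. ✓
w: Diamond Diamond not p is T, Box q is T. ✓
Satisfying worlds: {s, t, u, v, w}.

5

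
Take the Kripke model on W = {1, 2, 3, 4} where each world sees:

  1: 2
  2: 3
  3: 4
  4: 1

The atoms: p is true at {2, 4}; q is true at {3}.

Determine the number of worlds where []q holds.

1

1: successors {2}; q there: 2:F. ✗
2: successors {3}; q there: 3:T. ✓
3: successors {4}; q there: 4:F. ✗
4: successors {1}; q there: 1:F. ✗
Satisfying worlds: {2}.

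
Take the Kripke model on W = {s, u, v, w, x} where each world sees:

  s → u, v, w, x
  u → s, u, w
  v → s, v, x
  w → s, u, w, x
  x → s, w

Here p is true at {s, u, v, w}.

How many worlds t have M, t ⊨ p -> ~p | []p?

s: p is T, ~p | []p is F. ✗
u: p is T, ~p | []p is T. ✓
v: p is T, ~p | []p is F. ✗
w: p is T, ~p | []p is F. ✗
x: p is F, ~p | []p is T. ✓
Satisfying worlds: {u, x}.

2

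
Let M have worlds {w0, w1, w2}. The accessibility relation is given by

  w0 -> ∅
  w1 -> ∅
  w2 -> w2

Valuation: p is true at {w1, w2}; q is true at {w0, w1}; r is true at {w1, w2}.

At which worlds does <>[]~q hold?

{w2}

w0: no successors, so <>[]~q fails. ✗
w1: no successors, so <>[]~q fails. ✗
w2: successors {w2}; []~q there: w2:T. ✓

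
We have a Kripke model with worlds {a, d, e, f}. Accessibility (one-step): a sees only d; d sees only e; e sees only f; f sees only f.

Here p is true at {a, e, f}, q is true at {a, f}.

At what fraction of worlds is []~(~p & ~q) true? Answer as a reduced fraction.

3/4

a: successors {d}; ~(~p & ~q) there: d:F. ✗
d: successors {e}; ~(~p & ~q) there: e:T. ✓
e: successors {f}; ~(~p & ~q) there: f:T. ✓
f: successors {f}; ~(~p & ~q) there: f:T. ✓
That's 3 of 4 worlds, so 3/4.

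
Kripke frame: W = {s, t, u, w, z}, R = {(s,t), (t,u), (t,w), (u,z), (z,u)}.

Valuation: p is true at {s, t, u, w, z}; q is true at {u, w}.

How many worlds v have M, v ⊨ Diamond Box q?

3

s: successors {t}; Box q there: t:T. ✓
t: successors {u, w}; Box q there: u:F, w:T. ✓
u: successors {z}; Box q there: z:T. ✓
w: no successors, so Diamond Box q fails. ✗
z: successors {u}; Box q there: u:F. ✗
Satisfying worlds: {s, t, u}.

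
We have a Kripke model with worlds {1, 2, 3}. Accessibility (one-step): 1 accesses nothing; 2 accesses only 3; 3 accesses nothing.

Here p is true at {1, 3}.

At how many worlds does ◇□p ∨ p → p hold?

2

1: ◇□p ∨ p is T, p is T. ✓
2: ◇□p ∨ p is T, p is F. ✗
3: ◇□p ∨ p is T, p is T. ✓
Satisfying worlds: {1, 3}.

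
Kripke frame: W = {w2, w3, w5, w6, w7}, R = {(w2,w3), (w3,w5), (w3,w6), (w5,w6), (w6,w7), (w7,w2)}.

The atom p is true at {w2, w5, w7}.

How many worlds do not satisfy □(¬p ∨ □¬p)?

1

w2: successors {w3}; ¬p ∨ □¬p there: w3:T. ✓
w3: successors {w5, w6}; ¬p ∨ □¬p there: w5:T, w6:T. ✓
w5: successors {w6}; ¬p ∨ □¬p there: w6:T. ✓
w6: successors {w7}; ¬p ∨ □¬p there: w7:F. ✗
w7: successors {w2}; ¬p ∨ □¬p there: w2:T. ✓
Satisfying worlds: {w2, w3, w5, w7}.
So □(¬p ∨ □¬p) fails at the other 1 world.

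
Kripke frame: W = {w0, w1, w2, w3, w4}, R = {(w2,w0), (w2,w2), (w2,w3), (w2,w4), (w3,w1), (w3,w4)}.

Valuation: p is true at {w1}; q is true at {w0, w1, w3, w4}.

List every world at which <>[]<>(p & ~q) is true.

{w2, w3}

w0: no successors, so <>[]<>(p & ~q) fails. ✗
w1: no successors, so <>[]<>(p & ~q) fails. ✗
w2: successors {w0, w2, w3, w4}; []<>(p & ~q) there: w0:T, w2:F, w3:F, w4:T. ✓
w3: successors {w1, w4}; []<>(p & ~q) there: w1:T, w4:T. ✓
w4: no successors, so <>[]<>(p & ~q) fails. ✗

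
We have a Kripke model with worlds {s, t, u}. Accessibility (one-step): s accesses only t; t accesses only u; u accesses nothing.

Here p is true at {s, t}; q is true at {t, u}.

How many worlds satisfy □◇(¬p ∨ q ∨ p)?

s: successors {t}; ◇(¬p ∨ q ∨ p) there: t:T. ✓
t: successors {u}; ◇(¬p ∨ q ∨ p) there: u:F. ✗
u: no successors, so □◇(¬p ∨ q ∨ p) holds vacuously. ✓
Satisfying worlds: {s, u}.

2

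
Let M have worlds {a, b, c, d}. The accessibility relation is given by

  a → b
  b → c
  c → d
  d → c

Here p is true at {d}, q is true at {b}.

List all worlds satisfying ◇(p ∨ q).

a: successors {b}; p ∨ q there: b:T. ✓
b: successors {c}; p ∨ q there: c:F. ✗
c: successors {d}; p ∨ q there: d:T. ✓
d: successors {c}; p ∨ q there: c:F. ✗

{a, c}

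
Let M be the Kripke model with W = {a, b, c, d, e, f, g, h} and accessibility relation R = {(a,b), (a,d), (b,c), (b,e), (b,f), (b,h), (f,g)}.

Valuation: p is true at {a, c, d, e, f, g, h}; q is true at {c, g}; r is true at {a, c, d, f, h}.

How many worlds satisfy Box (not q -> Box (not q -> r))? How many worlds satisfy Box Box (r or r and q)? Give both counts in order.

7 and 6

For Box (not q -> Box (not q -> r)):
a: successors {b, d}; not q -> Box (not q -> r) there: b:F, d:T. ✗
b: successors {c, e, f, h}; not q -> Box (not q -> r) there: c:T, e:T, f:T, h:T. ✓
c: no successors, so Box (not q -> Box (not q -> r)) holds vacuously. ✓
d: no successors, so Box (not q -> Box (not q -> r)) holds vacuously. ✓
e: no successors, so Box (not q -> Box (not q -> r)) holds vacuously. ✓
f: successors {g}; not q -> Box (not q -> r) there: g:T. ✓
g: no successors, so Box (not q -> Box (not q -> r)) holds vacuously. ✓
h: no successors, so Box (not q -> Box (not q -> r)) holds vacuously. ✓
— 7 worlds.
For Box Box (r or r and q):
a: successors {b, d}; Box (r or r and q) there: b:F, d:T. ✗
b: successors {c, e, f, h}; Box (r or r and q) there: c:T, e:T, f:F, h:T. ✗
c: no successors, so Box Box (r or r and q) holds vacuously. ✓
d: no successors, so Box Box (r or r and q) holds vacuously. ✓
e: no successors, so Box Box (r or r and q) holds vacuously. ✓
f: successors {g}; Box (r or r and q) there: g:T. ✓
g: no successors, so Box Box (r or r and q) holds vacuously. ✓
h: no successors, so Box Box (r or r and q) holds vacuously. ✓
— 6 worlds.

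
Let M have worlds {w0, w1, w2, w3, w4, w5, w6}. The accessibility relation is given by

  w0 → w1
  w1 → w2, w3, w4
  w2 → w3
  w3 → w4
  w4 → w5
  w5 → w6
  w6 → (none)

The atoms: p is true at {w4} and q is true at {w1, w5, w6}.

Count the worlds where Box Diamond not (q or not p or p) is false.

w0: successors {w1}; Diamond not (q or not p or p) there: w1:F. ✗
w1: successors {w2, w3, w4}; Diamond not (q or not p or p) there: w2:F, w3:F, w4:F. ✗
w2: successors {w3}; Diamond not (q or not p or p) there: w3:F. ✗
w3: successors {w4}; Diamond not (q or not p or p) there: w4:F. ✗
w4: successors {w5}; Diamond not (q or not p or p) there: w5:F. ✗
w5: successors {w6}; Diamond not (q or not p or p) there: w6:F. ✗
w6: no successors, so Box Diamond not (q or not p or p) holds vacuously. ✓
Satisfying worlds: {w6}.
So Box Diamond not (q or not p or p) fails at the other 6 worlds.

6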